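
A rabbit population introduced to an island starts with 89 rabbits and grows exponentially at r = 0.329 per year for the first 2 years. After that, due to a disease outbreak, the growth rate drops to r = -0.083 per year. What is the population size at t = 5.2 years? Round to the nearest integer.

Phase 1: N(2) = 89·e^(0.329×2) = 89·e^0.658 = 171.852.
Phase 2 runs for 5.2 − 2 = 3.2 years at r = -0.083.
N(5.2) = 171.852·e^(-0.083×3.2) = 171.852·e^-0.2656 = 131.767.

132 rabbits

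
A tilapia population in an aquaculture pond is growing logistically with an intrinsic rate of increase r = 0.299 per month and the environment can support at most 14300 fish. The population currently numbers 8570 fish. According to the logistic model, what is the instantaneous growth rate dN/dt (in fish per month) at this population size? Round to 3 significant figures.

1030 fish per month

dN/dt = rN(1 − N/K) = 0.299 × 8570 × (1 − 8570/14300).
1 − 8570/14300 = 0.4007; dN/dt = 0.299 × 8570 × 0.4007 = 1026.8.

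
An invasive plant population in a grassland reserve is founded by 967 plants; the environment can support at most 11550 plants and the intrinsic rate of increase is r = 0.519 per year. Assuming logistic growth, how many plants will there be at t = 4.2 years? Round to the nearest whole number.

A = (K − N₀)/N₀ = (11550 − 967)/967 = 10.944.
N(t) = K/(1 + A·e^(−rt)) = 11550/(1 + 10.944×e^(−0.519×4.2)).
e^(−2.18) = 0.11306; denominator = 1 + 10.944×0.11306 = 2.2374.
N = 11550/2.2374 = 5162.26.

5162 plants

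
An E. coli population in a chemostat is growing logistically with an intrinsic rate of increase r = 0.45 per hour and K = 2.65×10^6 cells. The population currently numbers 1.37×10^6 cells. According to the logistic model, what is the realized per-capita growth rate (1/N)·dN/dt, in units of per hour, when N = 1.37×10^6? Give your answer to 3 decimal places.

(1/N)·dN/dt = r(1 − N/K) = 0.45 × (1 − 1.37×10^6/2.65×10^6).
= 0.45 × 0.48302 = 0.21736.

0.217 per hour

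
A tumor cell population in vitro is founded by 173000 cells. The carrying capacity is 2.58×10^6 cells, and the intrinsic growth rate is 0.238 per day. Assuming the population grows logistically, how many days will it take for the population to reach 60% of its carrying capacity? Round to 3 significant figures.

A = (K − N₀)/N₀ = (2.58×10^6 − 173000)/173000 = 13.913.
Solve 2.58×10^6/(1 + 13.913·e^(−0.238t)) = 1.548×10^6: 1 + 13.913·e^(−0.238t) = 1.6667, so e^(−0.238t) = 0.0479158.
−0.238·t = ln(0.0479158) = -3.0383, so t = 3.0383/0.238 = 12.766.

12.8 days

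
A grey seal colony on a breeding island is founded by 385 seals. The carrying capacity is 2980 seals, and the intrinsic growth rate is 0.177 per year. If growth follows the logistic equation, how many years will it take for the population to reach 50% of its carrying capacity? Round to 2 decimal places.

10.78 years

A = (K − N₀)/N₀ = (2980 − 385)/385 = 6.7403.
Solve 2980/(1 + 6.7403·e^(−0.177t)) = 1490: 1 + 6.7403·e^(−0.177t) = 2, so e^(−0.177t) = 0.148362.
−0.177·t = ln(0.148362) = -1.9081, so t = 1.9081/0.177 = 10.78.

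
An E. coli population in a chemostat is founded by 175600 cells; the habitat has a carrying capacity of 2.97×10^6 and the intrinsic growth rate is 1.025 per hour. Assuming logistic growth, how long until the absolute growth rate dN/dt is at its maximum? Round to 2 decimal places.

Logistic growth is fastest at N = K/2 = 1.485×10^6.
A = (K − N₀)/N₀ = 15.913. Set K/(1 + A·e^(−rt)) = K/2 → A·e^(−rt) = 1.
e^(−1.025t) = 1/15.913 = 0.06284, so t = ln(15.913)/1.025 = 2.7672/1.025 = 2.6997.

2.70 hours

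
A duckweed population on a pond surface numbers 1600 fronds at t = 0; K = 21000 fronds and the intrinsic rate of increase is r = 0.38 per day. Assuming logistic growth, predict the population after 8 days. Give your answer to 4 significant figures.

A = (K − N₀)/N₀ = (21000 − 1600)/1600 = 12.125.
N(t) = K/(1 + A·e^(−rt)) = 21000/(1 + 12.125×e^(−0.38×8)).
e^(−3.04) = 0.047835; denominator = 1 + 12.125×0.047835 = 1.58.
N = 21000/1.58 = 13291.2.

13290 fronds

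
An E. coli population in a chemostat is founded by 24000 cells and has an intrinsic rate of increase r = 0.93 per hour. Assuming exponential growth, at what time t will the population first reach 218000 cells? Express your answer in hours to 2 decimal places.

Set N₀·e^(rt) = 218000: e^(0.93·t) = 218000/24000 = 9.0833.
0.93·t = ln(9.0833) = 2.2064, so t = 2.2064/0.93 = 2.3725.

2.37 hours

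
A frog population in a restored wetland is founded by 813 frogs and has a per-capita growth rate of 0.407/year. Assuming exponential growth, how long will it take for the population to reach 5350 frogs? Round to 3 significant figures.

Set N₀·e^(rt) = 5350: e^(0.407·t) = 5350/813 = 6.5806.
0.407·t = ln(6.5806) = 1.8841, so t = 1.8841/0.407 = 4.6293.

4.63 years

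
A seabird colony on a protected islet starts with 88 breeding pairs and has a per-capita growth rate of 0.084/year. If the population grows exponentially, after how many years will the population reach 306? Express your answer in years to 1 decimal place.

Set N₀·e^(rt) = 306: e^(0.084·t) = 306/88 = 3.4773.
0.084·t = ln(3.4773) = 1.2462, so t = 1.2462/0.084 = 14.836.

14.8 years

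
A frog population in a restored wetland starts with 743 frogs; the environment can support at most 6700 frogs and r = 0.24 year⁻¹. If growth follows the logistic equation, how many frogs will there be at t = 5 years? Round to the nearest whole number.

1962 frogs

A = (K − N₀)/N₀ = (6700 − 743)/743 = 8.0175.
N(t) = K/(1 + A·e^(−rt)) = 6700/(1 + 8.0175×e^(−0.24×5)).
e^(−1.2) = 0.30119; denominator = 1 + 8.0175×0.30119 = 3.4148.
N = 6700/3.4148 = 1962.03.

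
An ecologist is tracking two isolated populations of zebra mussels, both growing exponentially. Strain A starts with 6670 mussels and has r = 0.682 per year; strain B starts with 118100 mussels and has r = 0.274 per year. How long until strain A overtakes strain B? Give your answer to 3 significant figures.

7.04 years

Set 6670·e^(0.682t) = 118100·e^(0.274t).
e^((0.682 − 0.274)t) = 118100/6670 → e^(0.408·t) = 17.706.
0.408·t = ln(17.706) = 2.8739, so t = 2.8739/0.408 = 7.0439.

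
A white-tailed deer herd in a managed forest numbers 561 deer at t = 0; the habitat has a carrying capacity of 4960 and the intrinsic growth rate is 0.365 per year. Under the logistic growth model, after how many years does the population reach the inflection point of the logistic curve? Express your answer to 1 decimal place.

Logistic growth is fastest at N = K/2 = 2480.
A = (K − N₀)/N₀ = 7.8414. Set K/(1 + A·e^(−rt)) = K/2 → A·e^(−rt) = 1.
e^(−0.365t) = 1/7.8414 = 0.127529, so t = ln(7.8414)/0.365 = 2.0594/0.365 = 5.6422.

5.6 years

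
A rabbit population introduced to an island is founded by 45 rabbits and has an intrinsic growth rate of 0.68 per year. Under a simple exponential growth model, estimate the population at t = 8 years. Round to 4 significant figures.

10370 rabbits

N(t) = N₀·e^(rt) = 45 × e^(0.68×8) = 45 × e^5.44.
e^5.44 ≈ 230.44, so N ≈ 45 × 230.44 = 10369.9.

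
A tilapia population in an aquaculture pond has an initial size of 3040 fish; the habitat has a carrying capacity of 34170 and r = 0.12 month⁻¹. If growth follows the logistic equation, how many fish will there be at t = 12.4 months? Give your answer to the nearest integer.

A = (K − N₀)/N₀ = (34170 − 3040)/3040 = 10.24.
N(t) = K/(1 + A·e^(−rt)) = 34170/(1 + 10.24×e^(−0.12×12.4)).
e^(−1.488) = 0.22582; denominator = 1 + 10.24×0.22582 = 3.3125.
N = 34170/3.3125 = 10315.6.

10316 fish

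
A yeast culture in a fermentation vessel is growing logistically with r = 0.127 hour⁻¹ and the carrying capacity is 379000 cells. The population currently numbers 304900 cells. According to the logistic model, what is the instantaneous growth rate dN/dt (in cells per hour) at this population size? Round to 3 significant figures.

dN/dt = rN(1 − N/K) = 0.127 × 304900 × (1 − 304900/379000).
1 − 304900/379000 = 0.19551; dN/dt = 0.127 × 304900 × 0.19551 = 7570.8.

7570 cells per hour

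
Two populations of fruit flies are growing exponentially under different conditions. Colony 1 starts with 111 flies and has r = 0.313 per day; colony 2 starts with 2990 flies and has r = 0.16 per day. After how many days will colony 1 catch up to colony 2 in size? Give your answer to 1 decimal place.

21.5 days

Set 111·e^(0.313t) = 2990·e^(0.16t).
e^((0.313 − 0.16)t) = 2990/111 → e^(0.153·t) = 26.937.
0.153·t = ln(26.937) = 3.2935, so t = 3.2935/0.153 = 21.526.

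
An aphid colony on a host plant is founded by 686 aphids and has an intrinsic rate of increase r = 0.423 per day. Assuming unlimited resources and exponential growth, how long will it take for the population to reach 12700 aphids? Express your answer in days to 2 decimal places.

Set N₀·e^(rt) = 12700: e^(0.423·t) = 12700/686 = 18.513.
0.423·t = ln(18.513) = 2.9185, so t = 2.9185/0.423 = 6.8995.

6.90 days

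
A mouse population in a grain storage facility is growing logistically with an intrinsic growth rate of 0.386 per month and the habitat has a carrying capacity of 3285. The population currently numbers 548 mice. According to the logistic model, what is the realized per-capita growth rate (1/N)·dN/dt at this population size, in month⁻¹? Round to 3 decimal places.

(1/N)·dN/dt = r(1 − N/K) = 0.386 × (1 − 548/3285).
= 0.386 × 0.83318 = 0.32161.

0.322 per month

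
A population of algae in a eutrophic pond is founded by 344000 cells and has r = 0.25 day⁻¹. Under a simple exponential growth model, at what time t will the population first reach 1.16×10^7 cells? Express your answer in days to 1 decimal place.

14.1 days

Set N₀·e^(rt) = 1.16×10^7: e^(0.25·t) = 1.16×10^7/344000 = 33.721.
0.25·t = ln(33.721) = 3.5181, so t = 3.5181/0.25 = 14.072.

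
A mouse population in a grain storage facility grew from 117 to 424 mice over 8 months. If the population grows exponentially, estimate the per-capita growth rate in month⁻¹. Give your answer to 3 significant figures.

0.161 per month

From N(t) = N₀·e^(rt): e^(r·8) = 424/117 = 3.6239.
r·8 = ln(3.6239) = 1.2876, so r = 1.2876/8 = 0.16094.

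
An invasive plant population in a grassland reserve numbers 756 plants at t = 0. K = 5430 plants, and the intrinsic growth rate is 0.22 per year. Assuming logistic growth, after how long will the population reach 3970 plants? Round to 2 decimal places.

12.83 years

A = (K − N₀)/N₀ = (5430 − 756)/756 = 6.1825.
Solve 5430/(1 + 6.1825·e^(−0.22t)) = 3970: 1 + 6.1825·e^(−0.22t) = 1.3678, so e^(−0.22t) = 0.0594834.
−0.22·t = ln(0.0594834) = -2.8221, so t = 2.8221/0.22 = 12.828.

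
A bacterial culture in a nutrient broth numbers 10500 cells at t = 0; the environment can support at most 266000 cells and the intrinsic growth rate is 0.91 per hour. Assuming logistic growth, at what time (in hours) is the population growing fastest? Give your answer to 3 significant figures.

3.51 hours

Logistic growth is fastest at N = K/2 = 133000.
A = (K − N₀)/N₀ = 24.333. Set K/(1 + A·e^(−rt)) = K/2 → A·e^(−rt) = 1.
e^(−0.91t) = 1/24.333 = 0.0410959, so t = ln(24.333)/0.91 = 3.1918/0.91 = 3.5075.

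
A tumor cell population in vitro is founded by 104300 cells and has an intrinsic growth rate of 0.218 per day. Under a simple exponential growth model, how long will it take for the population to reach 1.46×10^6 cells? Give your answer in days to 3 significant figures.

12.1 days

Set N₀·e^(rt) = 1.46×10^6: e^(0.218·t) = 1.46×10^6/104300 = 13.998.
0.218·t = ln(13.998) = 2.6389, so t = 2.6389/0.218 = 12.105.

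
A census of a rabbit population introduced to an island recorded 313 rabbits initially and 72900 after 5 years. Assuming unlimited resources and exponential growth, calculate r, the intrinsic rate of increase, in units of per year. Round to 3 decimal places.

1.090 per year

From N(t) = N₀·e^(rt): e^(r·5) = 72900/313 = 232.91.
r·5 = ln(232.91) = 5.4506, so r = 5.4506/5 = 1.0901.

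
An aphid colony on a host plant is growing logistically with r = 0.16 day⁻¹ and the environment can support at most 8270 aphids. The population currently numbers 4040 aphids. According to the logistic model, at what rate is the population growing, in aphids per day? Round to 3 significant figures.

dN/dt = rN(1 − N/K) = 0.16 × 4040 × (1 − 4040/8270).
1 − 4040/8270 = 0.51149; dN/dt = 0.16 × 4040 × 0.51149 = 330.63.

331 aphids per day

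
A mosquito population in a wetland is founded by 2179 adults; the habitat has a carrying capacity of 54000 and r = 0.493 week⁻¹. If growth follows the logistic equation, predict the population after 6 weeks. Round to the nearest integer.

24163 adults

A = (K − N₀)/N₀ = (54000 − 2179)/2179 = 23.782.
N(t) = K/(1 + A·e^(−rt)) = 54000/(1 + 23.782×e^(−0.493×6)).
e^(−2.958) = 0.051923; denominator = 1 + 23.782×0.051923 = 2.2348.
N = 54000/2.2348 = 24163.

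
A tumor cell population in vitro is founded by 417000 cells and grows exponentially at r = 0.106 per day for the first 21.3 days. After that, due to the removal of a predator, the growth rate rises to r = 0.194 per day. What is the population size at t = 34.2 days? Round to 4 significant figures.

Phase 1: N(21.3) = 417000·e^(0.106×21.3) = 417000·e^2.258 = 3.987366×10^6.
Phase 2 runs for 34.2 − 21.3 = 12.9 days at r = 0.194.
N(34.2) = 3.987366×10^6·e^(0.194×12.9) = 3.987366×10^6·e^2.503 = 4.870253×10^7.

48700000 cells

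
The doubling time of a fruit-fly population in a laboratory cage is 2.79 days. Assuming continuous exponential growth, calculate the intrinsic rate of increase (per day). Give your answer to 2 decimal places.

0.25 per day

r = ln(2)/t_d = 0.6931/2.79 = 0.24844.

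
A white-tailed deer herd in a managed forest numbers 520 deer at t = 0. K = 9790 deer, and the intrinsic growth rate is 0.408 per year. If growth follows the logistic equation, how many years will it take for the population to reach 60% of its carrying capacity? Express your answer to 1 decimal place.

8.1 years

A = (K − N₀)/N₀ = (9790 − 520)/520 = 17.827.
Solve 9790/(1 + 17.827·e^(−0.408t)) = 5874: 1 + 17.827·e^(−0.408t) = 1.6667, so e^(−0.408t) = 0.0373966.
−0.408·t = ln(0.0373966) = -3.2862, so t = 3.2862/0.408 = 8.0544.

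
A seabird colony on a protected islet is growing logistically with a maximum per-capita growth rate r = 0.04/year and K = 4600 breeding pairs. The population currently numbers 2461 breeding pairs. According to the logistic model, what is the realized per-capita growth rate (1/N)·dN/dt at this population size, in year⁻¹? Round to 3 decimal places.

(1/N)·dN/dt = r(1 − N/K) = 0.04 × (1 − 2461/4600).
= 0.04 × 0.465 = 0.0186.

0.019 per year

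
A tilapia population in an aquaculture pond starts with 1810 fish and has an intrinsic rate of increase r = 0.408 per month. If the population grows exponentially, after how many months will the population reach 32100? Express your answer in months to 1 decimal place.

Set N₀·e^(rt) = 32100: e^(0.408·t) = 32100/1810 = 17.735.
0.408·t = ln(17.735) = 2.8755, so t = 2.8755/0.408 = 7.0479.

7.0 months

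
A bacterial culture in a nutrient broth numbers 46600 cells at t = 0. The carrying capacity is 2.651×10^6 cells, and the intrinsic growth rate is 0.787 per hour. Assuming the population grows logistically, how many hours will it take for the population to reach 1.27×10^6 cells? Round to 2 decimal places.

A = (K − N₀)/N₀ = (2.651×10^6 − 46600)/46600 = 55.888.
Solve 2.651×10^6/(1 + 55.888·e^(−0.787t)) = 1.27×10^6: 1 + 55.888·e^(−0.787t) = 2.0874, so e^(−0.787t) = 0.0194567.
−0.787·t = ln(0.0194567) = -3.9396, so t = 3.9396/0.787 = 5.0058.

5.01 hours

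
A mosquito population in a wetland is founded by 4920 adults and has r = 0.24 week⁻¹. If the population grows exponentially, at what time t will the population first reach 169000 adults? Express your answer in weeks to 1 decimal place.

Set N₀·e^(rt) = 169000: e^(0.24·t) = 169000/4920 = 34.35.
0.24·t = ln(34.35) = 3.5366, so t = 3.5366/0.24 = 14.736.

14.7 weeks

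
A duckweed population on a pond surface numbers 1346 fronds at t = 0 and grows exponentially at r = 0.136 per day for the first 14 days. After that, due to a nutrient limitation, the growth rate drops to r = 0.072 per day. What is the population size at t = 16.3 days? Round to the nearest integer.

Phase 1: N(14) = 1346·e^(0.136×14) = 1346·e^1.904 = 9035.28.
Phase 2 runs for 16.3 − 14 = 2.3 days at r = 0.072.
N(16.3) = 9035.28·e^(0.072×2.3) = 9035.28·e^0.1656 = 10662.5.

10663 fronds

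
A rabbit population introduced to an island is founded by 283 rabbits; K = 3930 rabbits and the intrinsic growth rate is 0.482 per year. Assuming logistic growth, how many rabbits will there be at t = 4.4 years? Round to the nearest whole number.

1544 rabbits

A = (K − N₀)/N₀ = (3930 − 283)/283 = 12.887.
N(t) = K/(1 + A·e^(−rt)) = 3930/(1 + 12.887×e^(−0.482×4.4)).
e^(−2.121) = 0.11994; denominator = 1 + 12.887×0.11994 = 2.5456.
N = 3930/2.5456 = 1543.84.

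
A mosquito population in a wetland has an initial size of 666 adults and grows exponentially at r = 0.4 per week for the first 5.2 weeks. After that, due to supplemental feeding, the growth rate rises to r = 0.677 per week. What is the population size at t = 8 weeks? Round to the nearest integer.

Phase 1: N(5.2) = 666·e^(0.4×5.2) = 666·e^2.08 = 5330.98.
Phase 2 runs for 8 − 5.2 = 2.8 weeks at r = 0.677.
N(8) = 5330.98·e^(0.677×2.8) = 5330.98·e^1.896 = 35485.9.

35486 adults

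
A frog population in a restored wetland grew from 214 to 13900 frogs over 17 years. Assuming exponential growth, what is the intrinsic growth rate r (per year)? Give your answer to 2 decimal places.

0.25 per year

From N(t) = N₀·e^(rt): e^(r·17) = 13900/214 = 64.953.
r·17 = ln(64.953) = 4.1737, so r = 4.1737/17 = 0.24551.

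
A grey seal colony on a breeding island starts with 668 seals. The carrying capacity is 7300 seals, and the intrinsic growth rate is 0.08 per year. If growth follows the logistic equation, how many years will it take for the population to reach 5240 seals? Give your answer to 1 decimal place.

40.4 years

A = (K − N₀)/N₀ = (7300 − 668)/668 = 9.9281.
Solve 7300/(1 + 9.9281·e^(−0.08t)) = 5240: 1 + 9.9281·e^(−0.08t) = 1.3931, so e^(−0.08t) = 0.0395975.
−0.08·t = ln(0.0395975) = -3.229, so t = 3.229/0.08 = 40.362.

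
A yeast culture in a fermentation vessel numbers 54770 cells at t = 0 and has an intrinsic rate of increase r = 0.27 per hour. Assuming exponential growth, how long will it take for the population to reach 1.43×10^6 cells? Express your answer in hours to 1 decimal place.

Set N₀·e^(rt) = 1.43×10^6: e^(0.27·t) = 1.43×10^6/54770 = 26.109.
0.27·t = ln(26.109) = 3.2623, so t = 3.2623/0.27 = 12.083.

12.1 hours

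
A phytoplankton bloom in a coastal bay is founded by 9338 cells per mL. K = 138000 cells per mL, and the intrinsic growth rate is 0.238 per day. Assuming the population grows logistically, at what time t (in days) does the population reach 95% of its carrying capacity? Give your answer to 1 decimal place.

A = (K − N₀)/N₀ = (138000 − 9338)/9338 = 13.778.
Solve 138000/(1 + 13.778·e^(−0.238t)) = 131100: 1 + 13.778·e^(−0.238t) = 1.0526, so e^(−0.238t) = 0.00381988.
−0.238·t = ln(0.00381988) = -5.5675, so t = 5.5675/0.238 = 23.393.

23.4 days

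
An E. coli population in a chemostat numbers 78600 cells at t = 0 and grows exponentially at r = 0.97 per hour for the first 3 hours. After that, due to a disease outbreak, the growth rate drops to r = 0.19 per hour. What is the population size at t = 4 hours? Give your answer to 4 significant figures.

Phase 1: N(3) = 78600·e^(0.97×3) = 78600·e^2.91 = 1.442844×10^6.
Phase 2 runs for 4 − 3 = 1 hours at r = 0.19.
N(4) = 1.442844×10^6·e^(0.19×1) = 1.442844×10^6·e^0.19 = 1.744759×10^6.

1745000 cells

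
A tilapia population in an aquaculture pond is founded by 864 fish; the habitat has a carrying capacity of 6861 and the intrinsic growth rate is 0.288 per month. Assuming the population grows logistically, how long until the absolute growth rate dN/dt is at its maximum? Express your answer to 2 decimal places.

Logistic growth is fastest at N = K/2 = 3430.5.
A = (K − N₀)/N₀ = 6.941. Set K/(1 + A·e^(−rt)) = K/2 → A·e^(−rt) = 1.
e^(−0.288t) = 1/6.941 = 0.144072, so t = ln(6.941)/0.288 = 1.9374/0.288 = 6.7272.

6.73 months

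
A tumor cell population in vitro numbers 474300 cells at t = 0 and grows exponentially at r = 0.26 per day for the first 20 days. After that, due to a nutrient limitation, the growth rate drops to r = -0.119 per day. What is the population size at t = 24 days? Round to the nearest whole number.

Phase 1: N(20) = 474300·e^(0.26×20) = 474300·e^5.2 = 8.597742×10^7.
Phase 2 runs for 24 − 20 = 4 days at r = -0.119.
N(24) = 8.597742×10^7·e^(-0.119×4) = 8.597742×10^7·e^-0.476 = 5.341463×10^7.

53414634 cells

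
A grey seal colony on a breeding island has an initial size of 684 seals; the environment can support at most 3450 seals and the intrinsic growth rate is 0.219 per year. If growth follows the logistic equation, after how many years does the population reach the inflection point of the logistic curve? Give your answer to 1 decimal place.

Logistic growth is fastest at N = K/2 = 1725.
A = (K − N₀)/N₀ = 4.0439. Set K/(1 + A·e^(−rt)) = K/2 → A·e^(−rt) = 1.
e^(−0.219t) = 1/4.0439 = 0.247289, so t = ln(4.0439)/0.219 = 1.3972/0.219 = 6.3799.

6.4 years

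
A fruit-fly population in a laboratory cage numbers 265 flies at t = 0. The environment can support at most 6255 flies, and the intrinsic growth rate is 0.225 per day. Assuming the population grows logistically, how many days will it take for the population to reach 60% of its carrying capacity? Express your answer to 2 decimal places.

A = (K − N₀)/N₀ = (6255 − 265)/265 = 22.604.
Solve 6255/(1 + 22.604·e^(−0.225t)) = 3753: 1 + 22.604·e^(−0.225t) = 1.6667, so e^(−0.225t) = 0.0294936.
−0.225·t = ln(0.0294936) = -3.5236, so t = 3.5236/0.225 = 15.66.

15.66 days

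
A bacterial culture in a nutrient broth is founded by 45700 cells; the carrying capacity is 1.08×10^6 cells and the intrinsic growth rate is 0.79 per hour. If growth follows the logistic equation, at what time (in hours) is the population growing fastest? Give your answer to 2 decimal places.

3.95 hours

Logistic growth is fastest at N = K/2 = 540000.
A = (K − N₀)/N₀ = 22.632. Set K/(1 + A·e^(−rt)) = K/2 → A·e^(−rt) = 1.
e^(−0.79t) = 1/22.632 = 0.0441845, so t = ln(22.632)/0.79 = 3.1194/0.79 = 3.9486.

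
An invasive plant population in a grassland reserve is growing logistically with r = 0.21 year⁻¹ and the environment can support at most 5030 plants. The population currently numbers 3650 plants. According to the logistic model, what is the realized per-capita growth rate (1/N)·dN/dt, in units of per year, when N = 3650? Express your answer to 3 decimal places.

0.058 per year

(1/N)·dN/dt = r(1 − N/K) = 0.21 × (1 − 3650/5030).
= 0.21 × 0.27435 = 0.057614.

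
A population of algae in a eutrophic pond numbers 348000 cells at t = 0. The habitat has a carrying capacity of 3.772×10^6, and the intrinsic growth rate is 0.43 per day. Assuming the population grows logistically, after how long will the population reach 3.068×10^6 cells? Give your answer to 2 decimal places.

8.74 days

A = (K − N₀)/N₀ = (3.772×10^6 − 348000)/348000 = 9.8391.
Solve 3.772×10^6/(1 + 9.8391·e^(−0.43t)) = 3.068×10^6: 1 + 9.8391·e^(−0.43t) = 1.2295, so e^(−0.43t) = 0.0233218.
−0.43·t = ln(0.0233218) = -3.7584, so t = 3.7584/0.43 = 8.7404.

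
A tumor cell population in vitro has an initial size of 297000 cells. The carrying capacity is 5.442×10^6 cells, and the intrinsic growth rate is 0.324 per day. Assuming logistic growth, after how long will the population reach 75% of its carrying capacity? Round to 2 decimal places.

A = (K − N₀)/N₀ = (5.442×10^6 − 297000)/297000 = 17.323.
Solve 5.442×10^6/(1 + 17.323·e^(−0.324t)) = 4.0815×10^6: 1 + 17.323·e^(−0.324t) = 1.3333, so e^(−0.324t) = 0.019242.
−0.324·t = ln(0.019242) = -3.9507, so t = 3.9507/0.324 = 12.193.

12.19 days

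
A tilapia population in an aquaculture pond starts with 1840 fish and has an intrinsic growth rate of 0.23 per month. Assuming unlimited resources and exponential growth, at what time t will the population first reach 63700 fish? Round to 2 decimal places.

15.41 months

Set N₀·e^(rt) = 63700: e^(0.23·t) = 63700/1840 = 34.62.
0.23·t = ln(34.62) = 3.5444, so t = 3.5444/0.23 = 15.411.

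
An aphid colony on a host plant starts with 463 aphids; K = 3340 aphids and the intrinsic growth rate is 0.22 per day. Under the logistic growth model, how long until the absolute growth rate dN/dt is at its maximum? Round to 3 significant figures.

Logistic growth is fastest at N = K/2 = 1670.
A = (K − N₀)/N₀ = 6.2138. Set K/(1 + A·e^(−rt)) = K/2 → A·e^(−rt) = 1.
e^(−0.22t) = 1/6.2138 = 0.160932, so t = ln(6.2138)/0.22 = 1.8268/0.22 = 8.3035.

8.30 days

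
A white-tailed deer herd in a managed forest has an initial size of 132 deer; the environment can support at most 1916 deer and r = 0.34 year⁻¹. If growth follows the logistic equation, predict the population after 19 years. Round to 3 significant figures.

A = (K − N₀)/N₀ = (1916 − 132)/132 = 13.515.
N(t) = K/(1 + A·e^(−rt)) = 1916/(1 + 13.515×e^(−0.34×19)).
e^(−6.46) = 0.0015648; denominator = 1 + 13.515×0.0015648 = 1.0211.
N = 1916/1.0211 = 1876.32.

1880 deer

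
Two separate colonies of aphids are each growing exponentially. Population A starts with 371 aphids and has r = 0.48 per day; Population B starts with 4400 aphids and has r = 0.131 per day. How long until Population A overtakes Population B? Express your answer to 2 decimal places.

Set 371·e^(0.48t) = 4400·e^(0.131t).
e^((0.48 − 0.131)t) = 4400/371 → e^(0.349·t) = 11.86.
0.349·t = ln(11.86) = 2.4732, so t = 2.4732/0.349 = 7.0864.

7.09 days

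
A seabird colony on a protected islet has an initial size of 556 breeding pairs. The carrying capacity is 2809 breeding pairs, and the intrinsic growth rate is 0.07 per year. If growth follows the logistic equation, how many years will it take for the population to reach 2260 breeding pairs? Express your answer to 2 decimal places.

40.20 years

A = (K − N₀)/N₀ = (2809 − 556)/556 = 4.0522.
Solve 2809/(1 + 4.0522·e^(−0.07t)) = 2260: 1 + 4.0522·e^(−0.07t) = 1.2429, so e^(−0.07t) = 0.0599484.
−0.07·t = ln(0.0599484) = -2.8143, so t = 2.8143/0.07 = 40.204.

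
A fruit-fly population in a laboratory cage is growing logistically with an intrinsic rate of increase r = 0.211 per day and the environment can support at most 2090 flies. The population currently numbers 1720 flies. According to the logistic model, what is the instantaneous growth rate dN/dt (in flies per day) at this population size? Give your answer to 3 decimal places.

64.249 flies per day

dN/dt = rN(1 − N/K) = 0.211 × 1720 × (1 − 1720/2090).
1 − 1720/2090 = 0.17703; dN/dt = 0.211 × 1720 × 0.17703 = 64.249.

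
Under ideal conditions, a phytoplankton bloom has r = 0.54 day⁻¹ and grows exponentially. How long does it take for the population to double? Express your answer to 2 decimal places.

Doubling time t_d = ln(2)/r = 0.6931/0.54 = 1.2836.

1.28 days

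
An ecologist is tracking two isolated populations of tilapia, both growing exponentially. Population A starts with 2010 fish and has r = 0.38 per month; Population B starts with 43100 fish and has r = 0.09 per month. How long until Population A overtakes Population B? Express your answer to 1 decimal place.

10.6 months

Set 2010·e^(0.38t) = 43100·e^(0.09t).
e^((0.38 − 0.09)t) = 43100/2010 → e^(0.29·t) = 21.443.
0.29·t = ln(21.443) = 3.0654, so t = 3.0654/0.29 = 10.57.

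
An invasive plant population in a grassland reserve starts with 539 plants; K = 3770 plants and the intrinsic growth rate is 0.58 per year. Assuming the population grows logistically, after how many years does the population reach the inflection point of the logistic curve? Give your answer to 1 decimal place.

3.1 years

Logistic growth is fastest at N = K/2 = 1885.
A = (K − N₀)/N₀ = 5.9944. Set K/(1 + A·e^(−rt)) = K/2 → A·e^(−rt) = 1.
e^(−0.58t) = 1/5.9944 = 0.166821, so t = ln(5.9944)/0.58 = 1.7908/0.58 = 3.0876.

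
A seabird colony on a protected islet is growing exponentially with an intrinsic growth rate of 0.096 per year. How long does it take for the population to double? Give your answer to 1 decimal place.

7.2 years

Doubling time t_d = ln(2)/r = 0.6931/0.096 = 7.2203.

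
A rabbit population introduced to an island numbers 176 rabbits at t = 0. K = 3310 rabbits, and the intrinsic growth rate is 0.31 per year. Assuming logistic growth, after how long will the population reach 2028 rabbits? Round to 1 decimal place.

A = (K − N₀)/N₀ = (3310 − 176)/176 = 17.807.
Solve 3310/(1 + 17.807·e^(−0.31t)) = 2028: 1 + 17.807·e^(−0.31t) = 1.6321, so e^(−0.31t) = 0.0355004.
−0.31·t = ln(0.0355004) = -3.3382, so t = 3.3382/0.31 = 10.768.

10.8 years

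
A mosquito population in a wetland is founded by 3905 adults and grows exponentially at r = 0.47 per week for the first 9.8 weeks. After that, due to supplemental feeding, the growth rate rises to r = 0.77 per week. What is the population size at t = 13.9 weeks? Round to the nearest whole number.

Phase 1: N(9.8) = 3905·e^(0.47×9.8) = 3905·e^4.606 = 390824.
Phase 2 runs for 13.9 − 9.8 = 4.1 weeks at r = 0.77.
N(13.9) = 390824·e^(0.77×4.1) = 390824·e^3.157 = 9.184364×10^6.

9184364 adults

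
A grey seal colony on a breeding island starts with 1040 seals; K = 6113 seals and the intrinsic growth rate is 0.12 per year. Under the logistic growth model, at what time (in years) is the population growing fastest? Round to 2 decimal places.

Logistic growth is fastest at N = K/2 = 3056.5.
A = (K − N₀)/N₀ = 4.8779. Set K/(1 + A·e^(−rt)) = K/2 → A·e^(−rt) = 1.
e^(−0.12t) = 1/4.8779 = 0.205007, so t = ln(4.8779)/0.12 = 1.5847/0.12 = 13.206.

13.21 years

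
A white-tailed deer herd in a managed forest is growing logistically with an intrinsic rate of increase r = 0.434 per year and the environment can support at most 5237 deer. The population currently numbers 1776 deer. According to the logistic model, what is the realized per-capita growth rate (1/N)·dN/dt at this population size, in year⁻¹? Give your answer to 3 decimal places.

(1/N)·dN/dt = r(1 − N/K) = 0.434 × (1 − 1776/5237).
= 0.434 × 0.66087 = 0.28682.

0.287 per year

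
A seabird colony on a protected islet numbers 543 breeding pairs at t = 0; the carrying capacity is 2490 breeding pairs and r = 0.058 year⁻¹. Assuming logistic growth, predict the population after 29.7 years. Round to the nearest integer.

A = (K − N₀)/N₀ = (2490 − 543)/543 = 3.5856.
N(t) = K/(1 + A·e^(−rt)) = 2490/(1 + 3.5856×e^(−0.058×29.7)).
e^(−1.723) = 0.1786; denominator = 1 + 3.5856×0.1786 = 1.6404.
N = 2490/1.6404 = 1517.92.

1518 breeding pairs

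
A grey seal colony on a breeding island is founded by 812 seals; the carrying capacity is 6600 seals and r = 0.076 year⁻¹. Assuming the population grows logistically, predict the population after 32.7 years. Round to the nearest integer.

4141 seals

A = (K − N₀)/N₀ = (6600 − 812)/812 = 7.1281.
N(t) = K/(1 + A·e^(−rt)) = 6600/(1 + 7.1281×e^(−0.076×32.7)).
e^(−2.485) = 0.083309; denominator = 1 + 7.1281×0.083309 = 1.5938.
N = 6600/1.5938 = 4140.96.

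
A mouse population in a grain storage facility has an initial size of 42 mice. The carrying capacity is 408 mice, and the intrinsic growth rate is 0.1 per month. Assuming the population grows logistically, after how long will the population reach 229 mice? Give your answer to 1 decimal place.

24.1 months

A = (K − N₀)/N₀ = (408 − 42)/42 = 8.7143.
Solve 408/(1 + 8.7143·e^(−0.1t)) = 229: 1 + 8.7143·e^(−0.1t) = 1.7817, so e^(−0.1t) = 0.0896986.
−0.1·t = ln(0.0896986) = -2.4113, so t = 2.4113/0.1 = 24.113.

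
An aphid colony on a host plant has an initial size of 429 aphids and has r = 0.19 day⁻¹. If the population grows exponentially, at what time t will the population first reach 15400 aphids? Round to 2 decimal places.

Set N₀·e^(rt) = 15400: e^(0.19·t) = 15400/429 = 35.897.
0.19·t = ln(35.897) = 3.5807, so t = 3.5807/0.19 = 18.846.

18.85 days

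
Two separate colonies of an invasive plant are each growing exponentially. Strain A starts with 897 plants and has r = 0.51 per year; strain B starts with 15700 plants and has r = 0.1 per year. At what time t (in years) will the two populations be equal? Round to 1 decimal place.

7.0 years

Set 897·e^(0.51t) = 15700·e^(0.1t).
e^((0.51 − 0.1)t) = 15700/897 → e^(0.41·t) = 17.503.
0.41·t = ln(17.503) = 2.8624, so t = 2.8624/0.41 = 6.9814.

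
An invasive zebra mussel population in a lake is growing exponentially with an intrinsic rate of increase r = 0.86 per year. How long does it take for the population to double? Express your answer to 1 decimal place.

Doubling time t_d = ln(2)/r = 0.6931/0.86 = 0.80599.

0.8 years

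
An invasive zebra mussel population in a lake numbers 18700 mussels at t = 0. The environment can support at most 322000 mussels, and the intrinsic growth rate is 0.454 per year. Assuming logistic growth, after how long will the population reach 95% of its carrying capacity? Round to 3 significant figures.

A = (K − N₀)/N₀ = (322000 − 18700)/18700 = 16.219.
Solve 322000/(1 + 16.219·e^(−0.454t)) = 305900: 1 + 16.219·e^(−0.454t) = 1.0526, so e^(−0.454t) = 0.00324501.
−0.454·t = ln(0.00324501) = -5.7306, so t = 5.7306/0.454 = 12.623.

12.6 years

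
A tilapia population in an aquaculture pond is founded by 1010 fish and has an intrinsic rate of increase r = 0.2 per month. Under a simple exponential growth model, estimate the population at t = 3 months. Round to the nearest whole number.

N(t) = N₀·e^(rt) = 1010 × e^(0.2×3) = 1010 × e^0.6.
e^0.6 ≈ 1.8221, so N ≈ 1010 × 1.8221 = 1840.34.

1840 fish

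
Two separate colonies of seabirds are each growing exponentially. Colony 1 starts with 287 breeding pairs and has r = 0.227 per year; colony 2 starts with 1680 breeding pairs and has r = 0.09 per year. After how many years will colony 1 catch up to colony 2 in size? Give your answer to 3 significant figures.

12.9 years

Set 287·e^(0.227t) = 1680·e^(0.09t).
e^((0.227 − 0.09)t) = 1680/287 → e^(0.137·t) = 5.8537.
0.137·t = ln(5.8537) = 1.7671, so t = 1.7671/0.137 = 12.898.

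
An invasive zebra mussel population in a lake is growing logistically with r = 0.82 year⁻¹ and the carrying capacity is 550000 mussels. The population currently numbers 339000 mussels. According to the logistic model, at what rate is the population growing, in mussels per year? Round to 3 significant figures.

107000 mussels per year

dN/dt = rN(1 − N/K) = 0.82 × 339000 × (1 − 339000/550000).
1 − 339000/550000 = 0.38364; dN/dt = 0.82 × 339000 × 0.38364 = 1.06643×10^5.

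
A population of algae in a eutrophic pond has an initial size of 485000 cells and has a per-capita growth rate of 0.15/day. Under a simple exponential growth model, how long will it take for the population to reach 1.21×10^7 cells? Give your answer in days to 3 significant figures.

21.4 days

Set N₀·e^(rt) = 1.21×10^7: e^(0.15·t) = 1.21×10^7/485000 = 24.948.
0.15·t = ln(24.948) = 3.2168, so t = 3.2168/0.15 = 21.445.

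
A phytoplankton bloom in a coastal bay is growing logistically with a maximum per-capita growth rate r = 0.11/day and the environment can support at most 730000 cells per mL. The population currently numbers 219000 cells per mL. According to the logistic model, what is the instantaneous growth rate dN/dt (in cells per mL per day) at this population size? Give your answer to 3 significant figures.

16900 cells per mL per day

dN/dt = rN(1 − N/K) = 0.11 × 219000 × (1 − 219000/730000).
1 − 219000/730000 = 0.7; dN/dt = 0.11 × 219000 × 0.7 = 16863.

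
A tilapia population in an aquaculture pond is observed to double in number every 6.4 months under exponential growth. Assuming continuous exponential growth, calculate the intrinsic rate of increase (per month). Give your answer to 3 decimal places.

0.108 per month

r = ln(2)/t_d = 0.6931/6.4 = 0.1083.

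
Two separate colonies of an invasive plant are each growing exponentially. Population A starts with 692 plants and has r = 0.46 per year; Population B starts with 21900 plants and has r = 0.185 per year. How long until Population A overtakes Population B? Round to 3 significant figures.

Set 692·e^(0.46t) = 21900·e^(0.185t).
e^((0.46 − 0.185)t) = 21900/692 → e^(0.275·t) = 31.647.
0.275·t = ln(31.647) = 3.4547, so t = 3.4547/0.275 = 12.562.

12.6 years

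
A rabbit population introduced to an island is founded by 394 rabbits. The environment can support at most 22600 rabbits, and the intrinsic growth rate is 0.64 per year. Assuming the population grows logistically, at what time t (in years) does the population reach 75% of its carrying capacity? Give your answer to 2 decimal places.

8.02 years

A = (K − N₀)/N₀ = (22600 − 394)/394 = 56.36.
Solve 22600/(1 + 56.36·e^(−0.64t)) = 16950: 1 + 56.36·e^(−0.64t) = 1.3333, so e^(−0.64t) = 0.00591432.
−0.64·t = ln(0.00591432) = -5.1304, so t = 5.1304/0.64 = 8.0162.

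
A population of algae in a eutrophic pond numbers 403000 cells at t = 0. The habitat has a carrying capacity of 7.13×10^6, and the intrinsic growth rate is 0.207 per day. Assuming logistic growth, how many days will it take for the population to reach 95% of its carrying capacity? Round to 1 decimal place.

A = (K − N₀)/N₀ = (7.13×10^6 − 403000)/403000 = 16.692.
Solve 7.13×10^6/(1 + 16.692·e^(−0.207t)) = 6.7735×10^6: 1 + 16.692·e^(−0.207t) = 1.0526, so e^(−0.207t) = 0.00315304.
−0.207·t = ln(0.00315304) = -5.7594, so t = 5.7594/0.207 = 27.823.

27.8 days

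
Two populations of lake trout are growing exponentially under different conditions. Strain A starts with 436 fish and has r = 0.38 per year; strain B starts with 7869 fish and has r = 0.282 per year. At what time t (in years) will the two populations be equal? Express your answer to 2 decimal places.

29.52 years

Set 436·e^(0.38t) = 7869·e^(0.282t).
e^((0.38 − 0.282)t) = 7869/436 → e^(0.098·t) = 18.048.
0.098·t = ln(18.048) = 2.893, so t = 2.893/0.098 = 29.521.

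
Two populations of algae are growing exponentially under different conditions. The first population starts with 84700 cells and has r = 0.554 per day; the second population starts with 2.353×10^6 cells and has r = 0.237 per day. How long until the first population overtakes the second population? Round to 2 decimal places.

Set 84700·e^(0.554t) = 2.353×10^6·e^(0.237t).
e^((0.554 − 0.237)t) = 2.353×10^6/84700 → e^(0.317·t) = 27.78.
0.317·t = ln(27.78) = 3.3243, so t = 3.3243/0.317 = 10.487.

10.49 days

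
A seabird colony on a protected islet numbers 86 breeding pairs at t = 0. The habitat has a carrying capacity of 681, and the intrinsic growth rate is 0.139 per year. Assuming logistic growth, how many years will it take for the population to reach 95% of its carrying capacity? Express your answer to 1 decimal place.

A = (K − N₀)/N₀ = (681 − 86)/86 = 6.9186.
Solve 681/(1 + 6.9186·e^(−0.139t)) = 646.95: 1 + 6.9186·e^(−0.139t) = 1.0526, so e^(−0.139t) = 0.00760725.
−0.139·t = ln(0.00760725) = -4.8787, so t = 4.8787/0.139 = 35.098.

35.1 years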